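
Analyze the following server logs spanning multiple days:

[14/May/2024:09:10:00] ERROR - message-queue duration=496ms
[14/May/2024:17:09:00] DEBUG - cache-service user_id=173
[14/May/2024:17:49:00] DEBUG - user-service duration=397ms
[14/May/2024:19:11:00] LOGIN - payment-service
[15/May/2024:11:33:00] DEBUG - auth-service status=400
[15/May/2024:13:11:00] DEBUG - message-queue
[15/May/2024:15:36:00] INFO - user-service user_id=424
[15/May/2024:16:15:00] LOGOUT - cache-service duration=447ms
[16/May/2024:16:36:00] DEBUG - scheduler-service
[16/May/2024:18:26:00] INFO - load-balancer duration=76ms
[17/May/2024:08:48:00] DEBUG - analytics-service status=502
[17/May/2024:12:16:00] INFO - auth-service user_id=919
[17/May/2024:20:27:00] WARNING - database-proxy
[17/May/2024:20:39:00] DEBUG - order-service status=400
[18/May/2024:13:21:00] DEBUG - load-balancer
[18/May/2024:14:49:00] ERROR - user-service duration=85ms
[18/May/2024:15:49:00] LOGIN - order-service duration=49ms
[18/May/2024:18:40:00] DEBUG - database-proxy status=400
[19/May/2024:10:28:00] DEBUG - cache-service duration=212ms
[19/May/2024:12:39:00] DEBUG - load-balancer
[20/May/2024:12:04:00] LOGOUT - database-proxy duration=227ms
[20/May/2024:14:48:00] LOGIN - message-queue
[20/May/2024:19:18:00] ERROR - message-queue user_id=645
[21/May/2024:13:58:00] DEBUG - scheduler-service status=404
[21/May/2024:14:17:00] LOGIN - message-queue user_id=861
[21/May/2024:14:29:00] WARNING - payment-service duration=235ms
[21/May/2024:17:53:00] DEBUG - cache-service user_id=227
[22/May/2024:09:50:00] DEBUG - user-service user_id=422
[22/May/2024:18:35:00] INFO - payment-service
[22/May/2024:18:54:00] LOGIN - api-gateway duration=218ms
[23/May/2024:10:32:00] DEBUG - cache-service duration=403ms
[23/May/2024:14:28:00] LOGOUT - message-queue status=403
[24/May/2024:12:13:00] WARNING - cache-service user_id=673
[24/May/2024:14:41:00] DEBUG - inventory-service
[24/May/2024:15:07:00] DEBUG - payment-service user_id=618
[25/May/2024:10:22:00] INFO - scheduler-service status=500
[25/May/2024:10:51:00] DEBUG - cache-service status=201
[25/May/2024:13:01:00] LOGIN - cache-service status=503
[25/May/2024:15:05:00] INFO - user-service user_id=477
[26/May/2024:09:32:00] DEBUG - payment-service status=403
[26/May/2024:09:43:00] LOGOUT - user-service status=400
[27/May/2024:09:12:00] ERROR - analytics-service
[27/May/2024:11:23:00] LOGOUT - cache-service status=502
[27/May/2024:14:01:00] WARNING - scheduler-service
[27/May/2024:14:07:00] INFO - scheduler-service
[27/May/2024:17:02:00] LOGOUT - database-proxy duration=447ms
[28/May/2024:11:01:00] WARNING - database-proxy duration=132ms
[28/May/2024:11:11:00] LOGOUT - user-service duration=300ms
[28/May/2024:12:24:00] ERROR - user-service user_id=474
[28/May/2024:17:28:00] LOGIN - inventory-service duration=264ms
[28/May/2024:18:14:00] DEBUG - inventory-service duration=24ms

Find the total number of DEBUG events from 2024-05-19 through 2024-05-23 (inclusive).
6

To filter by date range:

1. Date range: 2024-05-19 through 2024-05-23, both dates inclusive
2. Filter for DEBUG events whose date falls in this range
3. Count matching events: 6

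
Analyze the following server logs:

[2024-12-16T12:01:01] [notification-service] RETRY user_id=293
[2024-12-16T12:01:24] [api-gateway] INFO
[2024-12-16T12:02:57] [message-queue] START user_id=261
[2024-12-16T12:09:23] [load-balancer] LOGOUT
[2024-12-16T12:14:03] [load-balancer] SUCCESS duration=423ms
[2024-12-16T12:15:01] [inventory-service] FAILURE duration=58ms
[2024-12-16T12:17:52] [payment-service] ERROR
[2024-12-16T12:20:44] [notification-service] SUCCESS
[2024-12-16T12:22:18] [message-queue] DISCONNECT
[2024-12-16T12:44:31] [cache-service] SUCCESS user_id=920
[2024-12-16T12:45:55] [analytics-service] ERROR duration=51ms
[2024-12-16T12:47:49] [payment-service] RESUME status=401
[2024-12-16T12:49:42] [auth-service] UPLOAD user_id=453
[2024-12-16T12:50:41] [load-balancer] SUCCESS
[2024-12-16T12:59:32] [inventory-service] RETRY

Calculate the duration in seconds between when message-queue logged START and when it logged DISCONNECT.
1161

To find the time between events:

1. Locate the first START event for message-queue: 2024-12-16T12:02:57
2. Locate the first DISCONNECT event for message-queue: 2024-12-16T12:22:18
3. Calculate the difference: 2024-12-16T12:22:18 - 2024-12-16T12:02:57 = 1161 seconds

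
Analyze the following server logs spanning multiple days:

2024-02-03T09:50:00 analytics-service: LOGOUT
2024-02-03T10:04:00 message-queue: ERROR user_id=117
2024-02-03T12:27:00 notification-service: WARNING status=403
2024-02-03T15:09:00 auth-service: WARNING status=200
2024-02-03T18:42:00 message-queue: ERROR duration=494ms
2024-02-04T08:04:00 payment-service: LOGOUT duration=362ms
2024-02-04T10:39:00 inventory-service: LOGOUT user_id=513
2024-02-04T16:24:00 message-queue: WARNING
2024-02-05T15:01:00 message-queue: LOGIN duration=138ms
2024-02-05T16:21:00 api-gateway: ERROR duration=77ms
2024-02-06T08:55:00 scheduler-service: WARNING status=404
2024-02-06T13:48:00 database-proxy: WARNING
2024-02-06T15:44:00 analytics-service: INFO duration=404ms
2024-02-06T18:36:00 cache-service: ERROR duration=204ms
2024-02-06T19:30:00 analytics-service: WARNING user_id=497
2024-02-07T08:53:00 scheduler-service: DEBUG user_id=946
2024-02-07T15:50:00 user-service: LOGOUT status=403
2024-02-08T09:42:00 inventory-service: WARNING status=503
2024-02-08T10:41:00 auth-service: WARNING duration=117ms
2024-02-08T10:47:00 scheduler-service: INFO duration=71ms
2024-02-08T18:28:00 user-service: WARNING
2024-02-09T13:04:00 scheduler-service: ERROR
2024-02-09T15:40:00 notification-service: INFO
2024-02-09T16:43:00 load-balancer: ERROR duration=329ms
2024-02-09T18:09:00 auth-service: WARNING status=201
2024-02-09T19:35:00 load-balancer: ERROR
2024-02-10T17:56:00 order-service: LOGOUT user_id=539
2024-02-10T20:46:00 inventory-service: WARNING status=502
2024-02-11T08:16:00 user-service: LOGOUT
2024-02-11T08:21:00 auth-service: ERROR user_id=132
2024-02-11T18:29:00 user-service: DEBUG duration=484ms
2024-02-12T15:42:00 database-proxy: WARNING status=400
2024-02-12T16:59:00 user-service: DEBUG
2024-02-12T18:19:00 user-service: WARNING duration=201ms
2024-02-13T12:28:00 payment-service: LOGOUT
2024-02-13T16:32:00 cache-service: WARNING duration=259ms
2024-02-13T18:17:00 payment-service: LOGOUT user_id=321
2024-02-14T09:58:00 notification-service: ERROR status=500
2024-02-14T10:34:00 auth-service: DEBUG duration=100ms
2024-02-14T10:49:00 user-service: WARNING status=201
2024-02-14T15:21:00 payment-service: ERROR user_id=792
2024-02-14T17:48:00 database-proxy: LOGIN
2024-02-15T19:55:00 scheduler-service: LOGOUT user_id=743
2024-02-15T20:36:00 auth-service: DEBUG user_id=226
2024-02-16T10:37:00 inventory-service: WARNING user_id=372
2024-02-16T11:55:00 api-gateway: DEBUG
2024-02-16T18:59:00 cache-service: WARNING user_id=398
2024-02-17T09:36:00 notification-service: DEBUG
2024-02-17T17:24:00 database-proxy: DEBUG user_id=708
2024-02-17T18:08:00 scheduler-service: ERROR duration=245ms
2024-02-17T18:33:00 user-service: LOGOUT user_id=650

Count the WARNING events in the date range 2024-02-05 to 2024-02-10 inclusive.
8

To filter by date range:

1. Date range: 2024-02-05 through 2024-02-10, both dates inclusive
2. Filter for WARNING events whose date falls in this range
3. Count matching events: 8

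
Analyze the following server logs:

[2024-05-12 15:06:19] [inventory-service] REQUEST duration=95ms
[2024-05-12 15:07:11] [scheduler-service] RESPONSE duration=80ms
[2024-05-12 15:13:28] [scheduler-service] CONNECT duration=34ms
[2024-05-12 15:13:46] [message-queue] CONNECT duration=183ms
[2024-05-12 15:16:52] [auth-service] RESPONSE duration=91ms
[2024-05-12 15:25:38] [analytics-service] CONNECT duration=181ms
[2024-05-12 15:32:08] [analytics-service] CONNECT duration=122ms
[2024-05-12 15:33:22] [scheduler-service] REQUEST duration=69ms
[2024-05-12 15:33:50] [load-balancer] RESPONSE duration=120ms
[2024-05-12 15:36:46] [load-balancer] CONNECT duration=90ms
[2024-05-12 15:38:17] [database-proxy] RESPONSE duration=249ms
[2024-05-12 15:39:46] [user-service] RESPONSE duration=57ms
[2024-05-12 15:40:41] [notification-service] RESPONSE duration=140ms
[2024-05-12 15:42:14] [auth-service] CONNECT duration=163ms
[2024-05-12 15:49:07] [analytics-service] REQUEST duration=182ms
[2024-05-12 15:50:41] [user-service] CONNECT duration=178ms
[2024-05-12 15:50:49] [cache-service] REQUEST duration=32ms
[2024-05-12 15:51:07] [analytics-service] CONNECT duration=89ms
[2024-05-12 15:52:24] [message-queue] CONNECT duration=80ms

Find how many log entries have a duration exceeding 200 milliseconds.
1

To count timeouts:

1. Threshold: 200ms
2. Extract duration from each log entry
3. Count entries where duration > 200
4. Timeout count: 1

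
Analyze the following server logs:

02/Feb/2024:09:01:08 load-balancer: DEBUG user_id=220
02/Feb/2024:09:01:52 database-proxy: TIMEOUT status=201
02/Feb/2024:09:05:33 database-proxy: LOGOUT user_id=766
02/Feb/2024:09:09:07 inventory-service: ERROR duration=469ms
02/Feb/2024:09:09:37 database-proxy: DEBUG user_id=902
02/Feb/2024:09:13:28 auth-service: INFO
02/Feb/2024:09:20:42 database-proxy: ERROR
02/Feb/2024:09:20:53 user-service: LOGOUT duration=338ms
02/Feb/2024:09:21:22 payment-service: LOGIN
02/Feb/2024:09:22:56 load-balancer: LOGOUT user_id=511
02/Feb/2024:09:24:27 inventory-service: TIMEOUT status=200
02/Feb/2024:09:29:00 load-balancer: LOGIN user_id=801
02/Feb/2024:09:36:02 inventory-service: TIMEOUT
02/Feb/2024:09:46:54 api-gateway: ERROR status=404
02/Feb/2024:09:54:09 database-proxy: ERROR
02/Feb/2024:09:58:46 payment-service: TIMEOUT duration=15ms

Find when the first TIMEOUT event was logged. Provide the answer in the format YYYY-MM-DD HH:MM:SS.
2024-02-02 09:01:52

To find the first event:

1. Filter for all TIMEOUT events
2. Sort by timestamp
3. Select the first one
4. Timestamp: 2024-02-02 09:01:52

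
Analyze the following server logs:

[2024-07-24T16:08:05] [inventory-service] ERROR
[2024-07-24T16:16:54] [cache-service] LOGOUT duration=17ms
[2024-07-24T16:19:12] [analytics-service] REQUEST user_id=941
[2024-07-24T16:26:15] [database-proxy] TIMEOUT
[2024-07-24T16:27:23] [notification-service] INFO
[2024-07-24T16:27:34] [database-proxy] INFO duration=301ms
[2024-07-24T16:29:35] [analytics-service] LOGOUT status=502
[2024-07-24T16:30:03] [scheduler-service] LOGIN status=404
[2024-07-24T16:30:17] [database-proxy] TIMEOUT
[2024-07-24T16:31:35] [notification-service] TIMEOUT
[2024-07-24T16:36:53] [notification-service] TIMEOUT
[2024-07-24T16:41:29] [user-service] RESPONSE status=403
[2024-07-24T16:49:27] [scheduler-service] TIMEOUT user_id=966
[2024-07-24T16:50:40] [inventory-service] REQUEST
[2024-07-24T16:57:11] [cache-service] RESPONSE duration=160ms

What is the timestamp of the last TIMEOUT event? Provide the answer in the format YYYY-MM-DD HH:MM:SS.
2024-07-24 16:49:27

To find the last event:

1. Filter for all TIMEOUT events
2. Sort by timestamp
3. Select the last one
4. Timestamp: 2024-07-24 16:49:27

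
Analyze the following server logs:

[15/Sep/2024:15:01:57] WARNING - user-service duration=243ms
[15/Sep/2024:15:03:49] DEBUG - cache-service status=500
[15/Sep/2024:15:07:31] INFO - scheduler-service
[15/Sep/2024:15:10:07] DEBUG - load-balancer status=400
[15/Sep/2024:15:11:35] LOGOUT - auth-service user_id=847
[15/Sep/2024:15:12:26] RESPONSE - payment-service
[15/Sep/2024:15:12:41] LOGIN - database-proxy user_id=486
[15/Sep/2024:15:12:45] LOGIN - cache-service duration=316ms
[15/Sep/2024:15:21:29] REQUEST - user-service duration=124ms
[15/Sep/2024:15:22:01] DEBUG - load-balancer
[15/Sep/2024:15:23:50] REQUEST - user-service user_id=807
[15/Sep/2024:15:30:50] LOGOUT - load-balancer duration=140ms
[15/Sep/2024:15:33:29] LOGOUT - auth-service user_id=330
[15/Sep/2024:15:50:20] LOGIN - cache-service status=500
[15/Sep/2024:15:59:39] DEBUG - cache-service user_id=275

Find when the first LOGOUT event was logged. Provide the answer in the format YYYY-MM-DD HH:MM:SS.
2024-09-15 15:11:35

To find the first event:

1. Filter for all LOGOUT events
2. Sort by timestamp
3. Select the first one
4. Timestamp: 2024-09-15 15:11:35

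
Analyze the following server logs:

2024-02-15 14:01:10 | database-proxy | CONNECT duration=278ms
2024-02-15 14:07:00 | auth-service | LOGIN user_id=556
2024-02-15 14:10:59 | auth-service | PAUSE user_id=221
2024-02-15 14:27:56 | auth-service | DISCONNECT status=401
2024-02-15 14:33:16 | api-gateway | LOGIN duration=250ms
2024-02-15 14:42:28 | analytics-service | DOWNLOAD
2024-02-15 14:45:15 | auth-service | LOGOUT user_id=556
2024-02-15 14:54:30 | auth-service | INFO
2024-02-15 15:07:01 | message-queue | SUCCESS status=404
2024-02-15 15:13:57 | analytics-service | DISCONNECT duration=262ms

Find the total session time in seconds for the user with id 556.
2295

To calculate session duration:

1. Find LOGIN event for user_id=556: 2024-02-15 14:07:00
2. Find LOGOUT event for user_id=556: 2024-02-15 14:45:15
3. Session duration: 2024-02-15 14:45:15 - 2024-02-15 14:07:00 = 2295 seconds (38 minutes)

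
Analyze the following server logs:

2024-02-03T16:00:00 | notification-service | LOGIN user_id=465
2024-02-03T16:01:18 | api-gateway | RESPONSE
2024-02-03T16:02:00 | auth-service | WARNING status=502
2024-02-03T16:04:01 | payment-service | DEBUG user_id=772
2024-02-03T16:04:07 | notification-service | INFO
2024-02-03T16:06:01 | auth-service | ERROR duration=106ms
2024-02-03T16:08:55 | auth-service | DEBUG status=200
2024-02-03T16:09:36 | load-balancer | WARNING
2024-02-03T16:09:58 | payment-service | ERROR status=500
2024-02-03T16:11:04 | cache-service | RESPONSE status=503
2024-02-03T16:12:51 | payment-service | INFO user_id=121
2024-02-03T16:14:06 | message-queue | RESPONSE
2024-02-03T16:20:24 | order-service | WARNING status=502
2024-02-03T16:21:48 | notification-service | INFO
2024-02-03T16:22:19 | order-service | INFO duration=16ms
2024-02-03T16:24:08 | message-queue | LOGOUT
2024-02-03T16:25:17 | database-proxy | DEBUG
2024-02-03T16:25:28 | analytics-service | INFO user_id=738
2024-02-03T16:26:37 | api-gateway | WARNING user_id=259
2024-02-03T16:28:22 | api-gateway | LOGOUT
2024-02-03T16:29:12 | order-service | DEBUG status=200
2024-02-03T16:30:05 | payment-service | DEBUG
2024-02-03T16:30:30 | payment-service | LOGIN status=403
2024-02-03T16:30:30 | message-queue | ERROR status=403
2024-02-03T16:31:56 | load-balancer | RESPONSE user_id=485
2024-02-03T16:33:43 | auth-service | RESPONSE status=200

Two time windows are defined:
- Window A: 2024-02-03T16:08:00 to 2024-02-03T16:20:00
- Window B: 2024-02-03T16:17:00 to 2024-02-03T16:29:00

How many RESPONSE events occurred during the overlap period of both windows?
0

To find overlap events:

1. Window A: 2024-02-03T16:08:00 to 2024-02-03T16:20:00
2. Window B: 2024-02-03T16:17:00 to 2024-02-03T16:29:00
3. Overlap period: 2024-02-03T16:17:00 to 2024-02-03T16:20:00
4. Count RESPONSE events in overlap: 0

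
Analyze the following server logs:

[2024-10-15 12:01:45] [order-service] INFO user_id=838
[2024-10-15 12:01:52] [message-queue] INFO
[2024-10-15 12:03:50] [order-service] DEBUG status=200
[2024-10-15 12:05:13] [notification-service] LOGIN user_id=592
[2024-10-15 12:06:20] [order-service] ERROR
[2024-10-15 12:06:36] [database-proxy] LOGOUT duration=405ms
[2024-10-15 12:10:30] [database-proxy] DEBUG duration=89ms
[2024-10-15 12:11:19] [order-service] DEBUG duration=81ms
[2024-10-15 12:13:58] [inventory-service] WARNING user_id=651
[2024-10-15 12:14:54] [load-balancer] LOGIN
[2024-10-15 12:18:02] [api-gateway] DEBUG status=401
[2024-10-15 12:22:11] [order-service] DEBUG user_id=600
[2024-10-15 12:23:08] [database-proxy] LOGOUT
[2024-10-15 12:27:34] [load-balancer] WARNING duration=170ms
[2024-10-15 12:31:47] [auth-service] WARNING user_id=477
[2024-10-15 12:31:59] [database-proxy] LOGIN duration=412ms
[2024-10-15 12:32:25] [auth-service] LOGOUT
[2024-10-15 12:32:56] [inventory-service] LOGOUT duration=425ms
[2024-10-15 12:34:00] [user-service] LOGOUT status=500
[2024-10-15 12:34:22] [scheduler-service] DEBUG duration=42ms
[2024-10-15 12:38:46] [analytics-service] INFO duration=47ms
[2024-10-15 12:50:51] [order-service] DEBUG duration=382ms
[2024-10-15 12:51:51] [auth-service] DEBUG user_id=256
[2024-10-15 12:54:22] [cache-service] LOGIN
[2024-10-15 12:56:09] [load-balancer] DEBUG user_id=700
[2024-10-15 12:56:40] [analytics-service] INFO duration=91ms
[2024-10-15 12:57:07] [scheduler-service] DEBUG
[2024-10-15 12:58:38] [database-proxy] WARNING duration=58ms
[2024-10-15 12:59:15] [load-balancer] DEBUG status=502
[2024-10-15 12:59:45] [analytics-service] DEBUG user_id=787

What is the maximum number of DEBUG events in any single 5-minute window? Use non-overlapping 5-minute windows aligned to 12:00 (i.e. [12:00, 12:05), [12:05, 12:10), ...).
4

To find the burst window:

1. Divide the log period into non-overlapping 5-minute windows starting at 12:00
2. Count DEBUG events in each window
3. Find the window with maximum count
4. Maximum events in a window: 4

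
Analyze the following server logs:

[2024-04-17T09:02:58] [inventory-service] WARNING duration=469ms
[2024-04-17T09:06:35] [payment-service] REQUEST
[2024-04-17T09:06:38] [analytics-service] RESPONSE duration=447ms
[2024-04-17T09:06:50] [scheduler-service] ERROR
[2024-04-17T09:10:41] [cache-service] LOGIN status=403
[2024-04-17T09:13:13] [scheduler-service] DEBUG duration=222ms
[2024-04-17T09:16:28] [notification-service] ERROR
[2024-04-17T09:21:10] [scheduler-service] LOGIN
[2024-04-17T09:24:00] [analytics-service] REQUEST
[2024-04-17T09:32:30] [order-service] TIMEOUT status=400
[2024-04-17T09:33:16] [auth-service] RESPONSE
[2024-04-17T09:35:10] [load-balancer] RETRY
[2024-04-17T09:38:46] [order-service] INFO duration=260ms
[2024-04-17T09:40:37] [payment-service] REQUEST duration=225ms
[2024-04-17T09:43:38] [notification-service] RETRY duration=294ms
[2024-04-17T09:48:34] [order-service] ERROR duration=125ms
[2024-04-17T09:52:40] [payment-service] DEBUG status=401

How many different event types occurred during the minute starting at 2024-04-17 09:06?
3

To count unique event types:

1. Filter events in the minute starting at 2024-04-17 09:06
2. Extract event types from matching entries
3. Count unique types: 3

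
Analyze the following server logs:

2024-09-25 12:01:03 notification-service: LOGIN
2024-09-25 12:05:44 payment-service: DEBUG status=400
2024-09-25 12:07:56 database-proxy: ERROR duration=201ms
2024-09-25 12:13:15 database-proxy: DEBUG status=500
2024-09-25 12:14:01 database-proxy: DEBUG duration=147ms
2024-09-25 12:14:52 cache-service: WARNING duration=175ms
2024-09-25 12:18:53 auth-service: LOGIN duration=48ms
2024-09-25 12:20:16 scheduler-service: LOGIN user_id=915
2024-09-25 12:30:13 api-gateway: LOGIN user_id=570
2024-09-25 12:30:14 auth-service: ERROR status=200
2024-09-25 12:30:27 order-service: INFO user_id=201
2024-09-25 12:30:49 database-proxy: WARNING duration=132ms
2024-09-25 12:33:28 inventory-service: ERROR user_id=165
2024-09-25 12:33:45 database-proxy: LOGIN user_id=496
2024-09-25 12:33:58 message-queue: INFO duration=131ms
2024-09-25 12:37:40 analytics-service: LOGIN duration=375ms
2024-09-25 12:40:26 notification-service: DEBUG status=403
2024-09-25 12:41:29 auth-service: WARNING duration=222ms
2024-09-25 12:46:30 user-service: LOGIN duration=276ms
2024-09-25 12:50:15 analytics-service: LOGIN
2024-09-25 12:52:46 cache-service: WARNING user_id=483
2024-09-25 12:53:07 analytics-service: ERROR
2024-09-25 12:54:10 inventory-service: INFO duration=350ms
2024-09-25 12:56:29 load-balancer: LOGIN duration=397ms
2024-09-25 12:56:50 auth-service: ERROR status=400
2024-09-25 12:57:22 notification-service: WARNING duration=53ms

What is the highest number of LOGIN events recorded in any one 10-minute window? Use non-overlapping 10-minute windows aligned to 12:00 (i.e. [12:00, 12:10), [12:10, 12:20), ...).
3

To find the burst window:

1. Divide the log period into non-overlapping 10-minute windows starting at 12:00
2. Count LOGIN events in each window
3. Find the window with maximum count
4. Maximum events in a window: 3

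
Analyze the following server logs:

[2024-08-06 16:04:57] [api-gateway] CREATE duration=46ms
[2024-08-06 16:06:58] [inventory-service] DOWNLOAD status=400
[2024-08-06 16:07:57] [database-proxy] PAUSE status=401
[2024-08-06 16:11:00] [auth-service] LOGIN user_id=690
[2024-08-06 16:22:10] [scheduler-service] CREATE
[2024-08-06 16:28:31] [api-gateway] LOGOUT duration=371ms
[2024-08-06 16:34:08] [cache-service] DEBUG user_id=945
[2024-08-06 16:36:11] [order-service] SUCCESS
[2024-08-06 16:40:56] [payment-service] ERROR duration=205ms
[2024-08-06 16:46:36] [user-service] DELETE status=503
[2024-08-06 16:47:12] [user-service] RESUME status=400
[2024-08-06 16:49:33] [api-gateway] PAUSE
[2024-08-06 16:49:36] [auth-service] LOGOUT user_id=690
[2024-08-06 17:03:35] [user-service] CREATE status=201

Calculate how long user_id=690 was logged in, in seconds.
2316

To calculate session duration:

1. Find LOGIN event for user_id=690: 2024-08-06 16:11:00
2. Find LOGOUT event for user_id=690: 2024-08-06 16:49:36
3. Session duration: 2024-08-06 16:49:36 - 2024-08-06 16:11:00 = 2316 seconds (38 minutes)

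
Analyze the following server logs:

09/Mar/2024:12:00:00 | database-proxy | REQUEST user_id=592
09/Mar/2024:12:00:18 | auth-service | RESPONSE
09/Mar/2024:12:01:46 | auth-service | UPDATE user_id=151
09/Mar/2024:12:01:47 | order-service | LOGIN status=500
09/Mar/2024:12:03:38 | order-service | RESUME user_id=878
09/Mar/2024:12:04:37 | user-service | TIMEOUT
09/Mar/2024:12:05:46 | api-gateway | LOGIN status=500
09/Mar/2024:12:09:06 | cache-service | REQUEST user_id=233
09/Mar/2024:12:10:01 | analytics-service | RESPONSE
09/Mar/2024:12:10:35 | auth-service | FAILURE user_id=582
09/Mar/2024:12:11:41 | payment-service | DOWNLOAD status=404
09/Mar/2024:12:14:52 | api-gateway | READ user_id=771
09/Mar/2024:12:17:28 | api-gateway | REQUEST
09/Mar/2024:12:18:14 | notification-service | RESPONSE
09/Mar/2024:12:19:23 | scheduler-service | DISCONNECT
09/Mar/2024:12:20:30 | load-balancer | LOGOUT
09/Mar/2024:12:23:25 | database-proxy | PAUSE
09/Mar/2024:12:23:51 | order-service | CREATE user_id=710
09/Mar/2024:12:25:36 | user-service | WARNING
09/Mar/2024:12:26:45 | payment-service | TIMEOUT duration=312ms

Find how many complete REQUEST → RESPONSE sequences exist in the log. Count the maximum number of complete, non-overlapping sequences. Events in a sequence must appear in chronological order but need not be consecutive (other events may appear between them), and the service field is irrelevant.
3

To count sequences:

1. Look for pattern: REQUEST → RESPONSE
2. Greedily scan the log in chronological order, matching each sequence element in turn (ignoring service)
3. Each time the full pattern completes, increment the count and restart matching from the next event
4. Complete non-overlapping sequences found: 3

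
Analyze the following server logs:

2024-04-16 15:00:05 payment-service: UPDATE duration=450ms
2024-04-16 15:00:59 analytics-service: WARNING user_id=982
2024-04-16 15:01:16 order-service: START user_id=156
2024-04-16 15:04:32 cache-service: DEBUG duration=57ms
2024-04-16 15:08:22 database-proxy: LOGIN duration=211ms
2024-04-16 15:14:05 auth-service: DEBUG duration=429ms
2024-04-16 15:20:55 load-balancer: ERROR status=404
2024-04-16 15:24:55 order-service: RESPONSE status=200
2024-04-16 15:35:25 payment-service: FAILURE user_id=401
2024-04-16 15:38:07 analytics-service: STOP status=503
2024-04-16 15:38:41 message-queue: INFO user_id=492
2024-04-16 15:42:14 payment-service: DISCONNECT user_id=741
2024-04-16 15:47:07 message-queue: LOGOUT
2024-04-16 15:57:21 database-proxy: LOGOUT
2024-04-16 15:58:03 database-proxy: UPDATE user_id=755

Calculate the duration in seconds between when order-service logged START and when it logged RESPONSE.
1419

To find the time between events:

1. Locate the first START event for order-service: 2024-04-16 15:01:16
2. Locate the first RESPONSE event for order-service: 2024-04-16 15:24:55
3. Calculate the difference: 2024-04-16 15:24:55 - 2024-04-16 15:01:16 = 1419 seconds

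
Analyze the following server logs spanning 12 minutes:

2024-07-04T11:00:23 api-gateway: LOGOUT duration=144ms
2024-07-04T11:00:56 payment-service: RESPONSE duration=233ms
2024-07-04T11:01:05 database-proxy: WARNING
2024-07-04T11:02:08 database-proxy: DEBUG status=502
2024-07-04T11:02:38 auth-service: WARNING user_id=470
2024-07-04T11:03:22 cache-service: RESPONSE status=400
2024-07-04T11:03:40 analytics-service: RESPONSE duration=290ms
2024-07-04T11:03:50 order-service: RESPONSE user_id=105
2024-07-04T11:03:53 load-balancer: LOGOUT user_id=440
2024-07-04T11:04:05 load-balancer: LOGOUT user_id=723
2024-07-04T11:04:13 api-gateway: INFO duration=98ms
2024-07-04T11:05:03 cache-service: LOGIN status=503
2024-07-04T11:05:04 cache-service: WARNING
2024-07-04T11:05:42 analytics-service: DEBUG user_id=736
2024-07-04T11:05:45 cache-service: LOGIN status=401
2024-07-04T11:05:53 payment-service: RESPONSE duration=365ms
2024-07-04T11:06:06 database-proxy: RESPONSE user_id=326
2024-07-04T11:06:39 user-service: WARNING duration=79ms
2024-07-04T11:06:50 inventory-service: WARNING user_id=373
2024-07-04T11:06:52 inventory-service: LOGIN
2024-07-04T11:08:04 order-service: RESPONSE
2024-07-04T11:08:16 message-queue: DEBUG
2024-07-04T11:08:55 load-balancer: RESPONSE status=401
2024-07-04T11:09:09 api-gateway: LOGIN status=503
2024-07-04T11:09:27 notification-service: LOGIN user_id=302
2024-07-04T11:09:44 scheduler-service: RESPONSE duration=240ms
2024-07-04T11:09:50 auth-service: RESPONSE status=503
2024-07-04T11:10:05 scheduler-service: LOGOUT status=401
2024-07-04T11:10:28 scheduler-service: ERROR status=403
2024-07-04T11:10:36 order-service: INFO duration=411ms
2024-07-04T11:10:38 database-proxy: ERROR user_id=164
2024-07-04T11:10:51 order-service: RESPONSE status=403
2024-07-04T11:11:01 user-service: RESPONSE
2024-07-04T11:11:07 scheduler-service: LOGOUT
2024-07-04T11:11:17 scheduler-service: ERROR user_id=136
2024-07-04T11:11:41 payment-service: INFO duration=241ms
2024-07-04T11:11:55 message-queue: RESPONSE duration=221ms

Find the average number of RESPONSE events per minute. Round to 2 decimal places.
1.08

To calculate the rate:

1. Count total RESPONSE events: 13
2. Total time period: 12 minutes
3. Rate = 13 / 12 = 1.08 events per minute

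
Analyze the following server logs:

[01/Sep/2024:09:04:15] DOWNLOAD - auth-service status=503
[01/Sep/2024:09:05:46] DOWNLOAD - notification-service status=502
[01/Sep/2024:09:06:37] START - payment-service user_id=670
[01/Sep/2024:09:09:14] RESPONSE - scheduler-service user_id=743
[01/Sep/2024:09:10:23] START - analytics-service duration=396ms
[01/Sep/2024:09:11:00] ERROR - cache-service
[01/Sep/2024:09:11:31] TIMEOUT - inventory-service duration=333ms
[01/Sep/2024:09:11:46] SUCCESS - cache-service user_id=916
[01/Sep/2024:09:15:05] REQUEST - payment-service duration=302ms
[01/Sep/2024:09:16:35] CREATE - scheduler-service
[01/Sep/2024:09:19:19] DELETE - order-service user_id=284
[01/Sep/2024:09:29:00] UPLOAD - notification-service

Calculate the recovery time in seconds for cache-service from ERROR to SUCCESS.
46

To calculate recovery time:

1. Find ERROR event for cache-service: 01/Sep/2024:09:11:00
2. Find next SUCCESS event for cache-service: 01/Sep/2024:09:11:46
3. Recovery time: 01/Sep/2024:09:11:46 - 01/Sep/2024:09:11:00 = 46 seconds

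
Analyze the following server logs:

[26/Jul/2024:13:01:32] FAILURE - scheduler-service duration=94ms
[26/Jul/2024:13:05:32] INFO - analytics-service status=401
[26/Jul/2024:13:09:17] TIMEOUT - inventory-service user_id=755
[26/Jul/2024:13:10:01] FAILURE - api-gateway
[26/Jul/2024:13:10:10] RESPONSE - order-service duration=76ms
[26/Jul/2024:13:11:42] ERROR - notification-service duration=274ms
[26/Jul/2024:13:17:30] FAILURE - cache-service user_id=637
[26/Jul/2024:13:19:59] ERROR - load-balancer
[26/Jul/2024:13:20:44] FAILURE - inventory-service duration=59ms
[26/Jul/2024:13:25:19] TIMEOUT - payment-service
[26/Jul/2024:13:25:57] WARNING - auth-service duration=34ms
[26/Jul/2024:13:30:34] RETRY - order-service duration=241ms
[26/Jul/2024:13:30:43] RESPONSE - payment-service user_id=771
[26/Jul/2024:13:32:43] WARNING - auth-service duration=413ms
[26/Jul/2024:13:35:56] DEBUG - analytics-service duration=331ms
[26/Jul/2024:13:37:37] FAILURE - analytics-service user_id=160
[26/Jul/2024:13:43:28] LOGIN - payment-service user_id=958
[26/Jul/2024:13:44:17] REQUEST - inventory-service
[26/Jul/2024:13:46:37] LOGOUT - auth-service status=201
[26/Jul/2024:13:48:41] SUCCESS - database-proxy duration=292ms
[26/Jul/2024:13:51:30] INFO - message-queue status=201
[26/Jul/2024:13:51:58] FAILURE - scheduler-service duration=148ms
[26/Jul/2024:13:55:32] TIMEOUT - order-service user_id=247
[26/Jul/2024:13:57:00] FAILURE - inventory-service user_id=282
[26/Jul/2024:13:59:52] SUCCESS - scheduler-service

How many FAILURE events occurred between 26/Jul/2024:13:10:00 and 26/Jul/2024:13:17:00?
1

To count events in the time window:

1. Window boundaries: 26/Jul/2024:13:10:00 to 26/Jul/2024:13:17:00
2. Filter for FAILURE events within this window
3. Count matching events: 1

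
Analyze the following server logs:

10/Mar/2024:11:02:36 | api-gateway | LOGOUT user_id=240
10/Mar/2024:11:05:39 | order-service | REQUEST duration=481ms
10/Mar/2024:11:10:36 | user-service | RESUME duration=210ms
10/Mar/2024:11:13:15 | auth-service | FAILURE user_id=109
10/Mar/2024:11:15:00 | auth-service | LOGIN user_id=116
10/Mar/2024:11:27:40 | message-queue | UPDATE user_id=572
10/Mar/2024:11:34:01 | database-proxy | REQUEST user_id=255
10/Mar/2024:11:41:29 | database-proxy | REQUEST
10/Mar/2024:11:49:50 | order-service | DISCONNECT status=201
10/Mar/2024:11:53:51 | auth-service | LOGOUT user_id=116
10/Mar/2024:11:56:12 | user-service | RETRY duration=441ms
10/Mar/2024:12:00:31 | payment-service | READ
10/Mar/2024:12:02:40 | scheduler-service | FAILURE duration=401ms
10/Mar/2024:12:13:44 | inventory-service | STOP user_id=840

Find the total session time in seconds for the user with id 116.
2331

To calculate session duration:

1. Find LOGIN event for user_id=116: 10/Mar/2024:11:15:00
2. Find LOGOUT event for user_id=116: 10/Mar/2024:11:53:51
3. Session duration: 10/Mar/2024:11:53:51 - 10/Mar/2024:11:15:00 = 2331 seconds (38 minutes)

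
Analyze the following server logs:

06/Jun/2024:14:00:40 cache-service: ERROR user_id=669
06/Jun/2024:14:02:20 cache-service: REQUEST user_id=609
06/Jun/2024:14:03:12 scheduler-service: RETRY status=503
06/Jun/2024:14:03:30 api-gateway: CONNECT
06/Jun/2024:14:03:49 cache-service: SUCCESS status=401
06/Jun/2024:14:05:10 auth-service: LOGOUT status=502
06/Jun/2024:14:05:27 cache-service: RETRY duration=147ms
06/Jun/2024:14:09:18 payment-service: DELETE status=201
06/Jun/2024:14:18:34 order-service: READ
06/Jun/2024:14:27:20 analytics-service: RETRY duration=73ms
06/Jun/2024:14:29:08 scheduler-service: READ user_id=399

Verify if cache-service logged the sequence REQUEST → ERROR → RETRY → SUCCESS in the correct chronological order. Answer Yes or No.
No

To verify sequence order:

1. Find all events in sequence REQUEST → ERROR → RETRY → SUCCESS for cache-service
2. Extract their timestamps
3. Check if timestamps are in ascending order
4. Result: No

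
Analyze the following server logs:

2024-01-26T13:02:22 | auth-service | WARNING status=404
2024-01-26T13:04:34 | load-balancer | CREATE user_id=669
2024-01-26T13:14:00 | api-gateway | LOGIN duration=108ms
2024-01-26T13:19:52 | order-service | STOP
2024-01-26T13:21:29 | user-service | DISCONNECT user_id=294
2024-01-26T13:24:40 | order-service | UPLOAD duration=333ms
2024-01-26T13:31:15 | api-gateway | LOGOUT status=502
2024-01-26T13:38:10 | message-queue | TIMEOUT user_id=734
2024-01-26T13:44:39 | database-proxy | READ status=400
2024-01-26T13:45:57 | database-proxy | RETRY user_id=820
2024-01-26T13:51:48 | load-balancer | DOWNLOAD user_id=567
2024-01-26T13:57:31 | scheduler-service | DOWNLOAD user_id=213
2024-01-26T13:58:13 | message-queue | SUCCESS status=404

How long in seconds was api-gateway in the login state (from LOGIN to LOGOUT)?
1035

To calculate state duration:

1. Find LOGIN event for api-gateway: 2024-01-26T13:14:00
2. Find LOGOUT event for api-gateway: 2024-01-26T13:31:15
3. Calculate duration: 2024-01-26T13:31:15 - 2024-01-26T13:14:00 = 1035 seconds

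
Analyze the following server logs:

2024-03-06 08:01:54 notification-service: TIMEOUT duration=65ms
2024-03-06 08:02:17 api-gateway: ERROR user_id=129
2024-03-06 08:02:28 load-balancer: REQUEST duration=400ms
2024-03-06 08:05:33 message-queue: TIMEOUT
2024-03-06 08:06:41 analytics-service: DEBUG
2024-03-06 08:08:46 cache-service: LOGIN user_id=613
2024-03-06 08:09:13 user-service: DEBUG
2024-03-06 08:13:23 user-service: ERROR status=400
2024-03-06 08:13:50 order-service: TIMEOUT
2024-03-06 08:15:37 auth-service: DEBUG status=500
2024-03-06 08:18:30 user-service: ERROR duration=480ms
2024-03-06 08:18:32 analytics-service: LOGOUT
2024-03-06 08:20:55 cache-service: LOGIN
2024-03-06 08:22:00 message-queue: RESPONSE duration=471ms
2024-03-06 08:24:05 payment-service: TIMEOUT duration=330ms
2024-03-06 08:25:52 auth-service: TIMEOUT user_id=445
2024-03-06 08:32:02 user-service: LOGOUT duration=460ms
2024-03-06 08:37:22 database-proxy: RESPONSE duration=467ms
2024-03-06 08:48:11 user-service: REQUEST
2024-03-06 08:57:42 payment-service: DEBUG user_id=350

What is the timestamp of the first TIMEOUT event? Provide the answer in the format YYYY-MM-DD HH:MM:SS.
2024-03-06 08:01:54

To find the first event:

1. Filter for all TIMEOUT events
2. Sort by timestamp
3. Select the first one
4. Timestamp: 2024-03-06 08:01:54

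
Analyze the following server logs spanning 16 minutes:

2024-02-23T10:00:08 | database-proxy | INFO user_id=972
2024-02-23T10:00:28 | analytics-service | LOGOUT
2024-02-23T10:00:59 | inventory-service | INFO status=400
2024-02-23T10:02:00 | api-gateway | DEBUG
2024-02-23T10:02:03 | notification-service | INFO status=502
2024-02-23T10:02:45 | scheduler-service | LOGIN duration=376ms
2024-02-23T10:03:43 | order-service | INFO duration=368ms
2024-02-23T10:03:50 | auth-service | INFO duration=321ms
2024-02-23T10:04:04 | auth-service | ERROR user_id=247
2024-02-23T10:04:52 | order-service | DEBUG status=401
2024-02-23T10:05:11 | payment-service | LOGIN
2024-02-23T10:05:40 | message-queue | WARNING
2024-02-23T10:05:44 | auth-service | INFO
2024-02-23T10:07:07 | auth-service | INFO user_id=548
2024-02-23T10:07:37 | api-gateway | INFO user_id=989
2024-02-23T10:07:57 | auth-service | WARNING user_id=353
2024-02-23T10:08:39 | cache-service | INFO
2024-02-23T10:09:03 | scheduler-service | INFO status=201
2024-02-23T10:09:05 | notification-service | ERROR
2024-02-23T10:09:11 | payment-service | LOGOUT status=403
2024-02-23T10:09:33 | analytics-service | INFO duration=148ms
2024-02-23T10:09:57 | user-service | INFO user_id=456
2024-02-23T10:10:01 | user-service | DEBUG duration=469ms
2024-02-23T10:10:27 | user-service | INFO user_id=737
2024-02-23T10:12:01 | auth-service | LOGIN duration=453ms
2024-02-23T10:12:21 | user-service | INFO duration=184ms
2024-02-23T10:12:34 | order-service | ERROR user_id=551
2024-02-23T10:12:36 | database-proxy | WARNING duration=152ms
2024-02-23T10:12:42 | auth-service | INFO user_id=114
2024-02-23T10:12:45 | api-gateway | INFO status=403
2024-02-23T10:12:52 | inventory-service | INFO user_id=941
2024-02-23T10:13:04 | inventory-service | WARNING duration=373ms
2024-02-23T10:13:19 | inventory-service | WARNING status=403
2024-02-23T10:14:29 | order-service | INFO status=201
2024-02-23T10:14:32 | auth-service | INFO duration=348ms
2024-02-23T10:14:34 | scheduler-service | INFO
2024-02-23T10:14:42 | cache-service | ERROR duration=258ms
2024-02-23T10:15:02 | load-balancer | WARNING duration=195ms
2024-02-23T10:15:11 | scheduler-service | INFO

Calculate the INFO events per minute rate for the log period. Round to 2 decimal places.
1.31

To calculate the rate:

1. Count total INFO events: 21
2. Total time period: 16 minutes
3. Rate = 21 / 16 = 1.31 events per minute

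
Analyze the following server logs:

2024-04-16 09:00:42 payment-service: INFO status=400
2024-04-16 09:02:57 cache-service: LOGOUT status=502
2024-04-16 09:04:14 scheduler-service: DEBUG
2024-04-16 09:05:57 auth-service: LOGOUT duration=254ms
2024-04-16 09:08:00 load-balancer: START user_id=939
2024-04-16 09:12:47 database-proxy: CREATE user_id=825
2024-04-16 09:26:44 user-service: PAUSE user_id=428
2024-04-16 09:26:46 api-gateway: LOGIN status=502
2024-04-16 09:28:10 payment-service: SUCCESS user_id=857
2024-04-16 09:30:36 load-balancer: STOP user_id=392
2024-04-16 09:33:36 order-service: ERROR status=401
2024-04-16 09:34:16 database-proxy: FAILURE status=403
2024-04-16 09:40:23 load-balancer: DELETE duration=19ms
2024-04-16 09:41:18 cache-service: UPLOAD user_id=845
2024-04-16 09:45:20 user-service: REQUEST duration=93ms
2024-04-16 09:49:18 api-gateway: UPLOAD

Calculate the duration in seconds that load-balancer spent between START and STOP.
1356

To calculate state duration:

1. Find START event for load-balancer: 2024-04-16 09:08:00
2. Find STOP event for load-balancer: 2024-04-16 09:30:36
3. Calculate duration: 2024-04-16 09:30:36 - 2024-04-16 09:08:00 = 1356 seconds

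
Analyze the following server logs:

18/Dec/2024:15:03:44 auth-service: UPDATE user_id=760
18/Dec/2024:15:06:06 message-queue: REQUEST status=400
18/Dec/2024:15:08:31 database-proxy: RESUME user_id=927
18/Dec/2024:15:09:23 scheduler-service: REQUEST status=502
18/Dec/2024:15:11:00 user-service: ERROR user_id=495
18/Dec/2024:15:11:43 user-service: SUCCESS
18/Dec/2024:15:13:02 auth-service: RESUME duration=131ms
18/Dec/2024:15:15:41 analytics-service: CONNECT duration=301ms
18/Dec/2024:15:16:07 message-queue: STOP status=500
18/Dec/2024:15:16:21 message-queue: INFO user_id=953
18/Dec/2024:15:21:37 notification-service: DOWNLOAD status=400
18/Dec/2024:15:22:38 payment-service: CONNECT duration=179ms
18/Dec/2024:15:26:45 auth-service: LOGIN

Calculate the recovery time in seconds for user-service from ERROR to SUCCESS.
43

To calculate recovery time:

1. Find ERROR event for user-service: 18/Dec/2024:15:11:00
2. Find next SUCCESS event for user-service: 18/Dec/2024:15:11:43
3. Recovery time: 18/Dec/2024:15:11:43 - 18/Dec/2024:15:11:00 = 43 seconds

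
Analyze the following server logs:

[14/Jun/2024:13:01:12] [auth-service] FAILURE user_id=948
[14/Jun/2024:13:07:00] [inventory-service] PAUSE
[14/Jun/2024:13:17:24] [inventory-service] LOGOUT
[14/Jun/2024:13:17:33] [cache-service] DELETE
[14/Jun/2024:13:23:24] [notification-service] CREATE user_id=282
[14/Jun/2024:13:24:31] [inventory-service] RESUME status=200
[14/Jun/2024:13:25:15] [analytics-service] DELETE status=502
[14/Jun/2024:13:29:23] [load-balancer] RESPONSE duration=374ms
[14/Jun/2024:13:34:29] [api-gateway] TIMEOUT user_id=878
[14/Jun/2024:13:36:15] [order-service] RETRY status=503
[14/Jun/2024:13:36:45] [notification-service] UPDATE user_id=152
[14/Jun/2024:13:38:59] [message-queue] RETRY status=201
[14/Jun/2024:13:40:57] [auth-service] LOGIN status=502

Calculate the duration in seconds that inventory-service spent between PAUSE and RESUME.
1051

To calculate state duration:

1. Find PAUSE event for inventory-service: 14/Jun/2024:13:07:00
2. Find RESUME event for inventory-service: 14/Jun/2024:13:24:31
3. Calculate duration: 14/Jun/2024:13:24:31 - 14/Jun/2024:13:07:00 = 1051 seconds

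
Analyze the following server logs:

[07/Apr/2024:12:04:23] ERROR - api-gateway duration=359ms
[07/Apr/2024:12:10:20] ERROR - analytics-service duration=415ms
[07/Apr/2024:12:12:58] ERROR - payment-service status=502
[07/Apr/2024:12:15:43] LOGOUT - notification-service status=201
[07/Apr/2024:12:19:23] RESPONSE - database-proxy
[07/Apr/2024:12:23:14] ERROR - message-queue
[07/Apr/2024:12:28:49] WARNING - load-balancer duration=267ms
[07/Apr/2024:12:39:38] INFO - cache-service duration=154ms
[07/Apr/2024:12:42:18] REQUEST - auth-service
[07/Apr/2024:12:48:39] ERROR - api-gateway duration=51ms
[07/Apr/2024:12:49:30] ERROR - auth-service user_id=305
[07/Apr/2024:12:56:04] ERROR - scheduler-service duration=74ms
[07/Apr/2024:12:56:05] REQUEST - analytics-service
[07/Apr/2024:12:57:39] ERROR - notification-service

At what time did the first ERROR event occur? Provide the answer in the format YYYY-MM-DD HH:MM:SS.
2024-04-07 12:04:23

To find the first event:

1. Filter for all ERROR events
2. Sort by timestamp
3. Select the first one
4. Timestamp: 2024-04-07 12:04:23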